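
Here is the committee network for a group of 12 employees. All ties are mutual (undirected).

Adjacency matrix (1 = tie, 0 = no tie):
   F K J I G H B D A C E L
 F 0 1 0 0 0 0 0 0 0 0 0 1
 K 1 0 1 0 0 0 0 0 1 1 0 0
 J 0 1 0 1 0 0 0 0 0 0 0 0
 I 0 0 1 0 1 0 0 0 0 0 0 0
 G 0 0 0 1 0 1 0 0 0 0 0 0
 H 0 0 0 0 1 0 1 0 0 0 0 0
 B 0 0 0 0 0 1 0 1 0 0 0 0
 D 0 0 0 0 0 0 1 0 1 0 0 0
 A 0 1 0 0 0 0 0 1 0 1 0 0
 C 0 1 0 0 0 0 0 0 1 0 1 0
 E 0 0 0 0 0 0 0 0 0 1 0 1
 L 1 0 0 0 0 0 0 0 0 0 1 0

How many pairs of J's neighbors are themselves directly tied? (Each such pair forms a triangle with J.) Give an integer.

J's neighbors are I and K, but none of them are tied to each other, so no triangle contains J.

0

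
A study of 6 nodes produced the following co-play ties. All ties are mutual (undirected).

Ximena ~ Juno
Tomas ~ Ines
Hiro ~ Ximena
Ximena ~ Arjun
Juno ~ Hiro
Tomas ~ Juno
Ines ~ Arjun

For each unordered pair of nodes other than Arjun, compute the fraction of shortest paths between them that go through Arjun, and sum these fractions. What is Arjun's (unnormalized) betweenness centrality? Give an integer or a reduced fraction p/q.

Pairs whose geodesics pass through Arjun — Ines–Ximena: 1; Ines–Hiro: 1/2.
All other pairs contribute 0.
Summing the contributions gives betweenness(Arjun) = 3/2.

3/2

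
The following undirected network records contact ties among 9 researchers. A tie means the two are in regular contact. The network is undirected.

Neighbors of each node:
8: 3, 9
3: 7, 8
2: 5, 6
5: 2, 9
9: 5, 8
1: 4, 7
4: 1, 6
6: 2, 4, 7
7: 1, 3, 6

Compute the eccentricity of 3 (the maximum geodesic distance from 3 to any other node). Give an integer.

Distances from 3: 1:2, 2:3, 4:3, 5:3, 6:2, 7:1, 8:1, 9:2.
The largest is 3 (to 4, 2, and 5), so the eccentricity of 3 is 3.

3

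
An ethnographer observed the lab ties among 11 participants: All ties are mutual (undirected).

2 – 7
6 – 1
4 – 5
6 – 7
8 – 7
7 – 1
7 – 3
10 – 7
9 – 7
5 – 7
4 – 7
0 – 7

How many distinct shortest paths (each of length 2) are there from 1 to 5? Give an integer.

The shortest distance is 2, and the only length-2 path is 1–7–5. So there is exactly 1 shortest path.

1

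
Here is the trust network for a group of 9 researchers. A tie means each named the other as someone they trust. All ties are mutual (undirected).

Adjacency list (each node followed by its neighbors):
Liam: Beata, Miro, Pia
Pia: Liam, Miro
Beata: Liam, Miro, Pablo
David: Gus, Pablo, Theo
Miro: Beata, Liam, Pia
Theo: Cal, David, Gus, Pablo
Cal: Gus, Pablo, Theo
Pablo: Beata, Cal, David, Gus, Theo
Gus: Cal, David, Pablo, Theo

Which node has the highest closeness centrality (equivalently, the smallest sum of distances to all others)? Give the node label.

Pablo

Farness (sum of distances to all others) for each node — Beata:13, Cal:17, David:17, Gus:16, Liam:17, Miro:17, Pablo:12, Pia:23, Theo:16.
The smallest farness is 12, for Pablo, so Pablo has the highest closeness.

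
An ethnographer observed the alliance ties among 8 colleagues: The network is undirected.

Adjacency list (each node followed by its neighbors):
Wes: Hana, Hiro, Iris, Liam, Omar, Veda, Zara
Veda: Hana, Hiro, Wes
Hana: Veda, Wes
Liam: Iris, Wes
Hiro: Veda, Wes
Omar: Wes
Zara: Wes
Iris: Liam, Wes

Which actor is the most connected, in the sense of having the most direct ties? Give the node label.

Degrees — Hana:2, Hiro:2, Iris:2, Liam:2, Omar:1, Veda:3, Wes:7, Zara:1.
The maximum is 7, attained only by Wes.

Wes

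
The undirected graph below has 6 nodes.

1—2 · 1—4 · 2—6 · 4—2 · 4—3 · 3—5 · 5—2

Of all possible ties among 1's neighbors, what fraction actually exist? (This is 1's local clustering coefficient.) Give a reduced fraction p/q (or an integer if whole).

1's neighbors: 2 and 4 (k = 2).
Possible neighbor pairs: C(2,2) = 1. Edges among them: 2–4 → e = 1.
Clustering(1) = 1/1.

1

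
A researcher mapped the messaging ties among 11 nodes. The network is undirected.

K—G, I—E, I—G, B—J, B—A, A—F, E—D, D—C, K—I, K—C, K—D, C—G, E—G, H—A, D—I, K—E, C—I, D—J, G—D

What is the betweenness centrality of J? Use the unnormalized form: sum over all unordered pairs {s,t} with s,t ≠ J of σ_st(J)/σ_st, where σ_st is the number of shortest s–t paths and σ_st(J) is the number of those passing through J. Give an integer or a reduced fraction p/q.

Pairs whose geodesics pass through J — A–G: 1; A–D: 1; A–I: 1; A–C: 1; A–K: 1; A–E: 1; B–G: 1; B–D: 1; B–I: 1; B–C: 1; B–K: 1; B–E: 1; F–G: 1; F–D: 1 … (+10 more pairs).
All other pairs contribute 0.
Summing the contributions gives betweenness(J) = 24.

24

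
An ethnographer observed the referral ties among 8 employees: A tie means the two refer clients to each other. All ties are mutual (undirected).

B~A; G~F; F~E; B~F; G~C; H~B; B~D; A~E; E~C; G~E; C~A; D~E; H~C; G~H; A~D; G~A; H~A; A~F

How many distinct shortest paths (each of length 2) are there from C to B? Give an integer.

The shortest distance is 2. The length-2 paths are: C–H–B; C–A–B.
That gives 2 distinct shortest paths.

2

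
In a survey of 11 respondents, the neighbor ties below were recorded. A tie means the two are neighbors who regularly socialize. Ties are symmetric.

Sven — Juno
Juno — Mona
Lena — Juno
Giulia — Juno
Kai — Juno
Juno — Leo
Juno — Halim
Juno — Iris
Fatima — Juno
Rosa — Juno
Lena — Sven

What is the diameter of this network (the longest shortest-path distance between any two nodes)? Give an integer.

2

Eccentricity of each node (its greatest distance to any other): Fatima:2, Giulia:2, Halim:2, Iris:2, Juno:1, Kai:2, Lena:2, Leo:2, Mona:2, Rosa:2, Sven:2.
The maximum eccentricity is 2, realized for instance by the pair Lena–Rosa via Lena – Juno – Rosa. So the diameter is 2.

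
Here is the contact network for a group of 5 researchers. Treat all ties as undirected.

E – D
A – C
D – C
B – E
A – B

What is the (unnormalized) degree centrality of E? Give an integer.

E is directly tied to B and D. That is 2 neighbors, so the degree of E is 2.

2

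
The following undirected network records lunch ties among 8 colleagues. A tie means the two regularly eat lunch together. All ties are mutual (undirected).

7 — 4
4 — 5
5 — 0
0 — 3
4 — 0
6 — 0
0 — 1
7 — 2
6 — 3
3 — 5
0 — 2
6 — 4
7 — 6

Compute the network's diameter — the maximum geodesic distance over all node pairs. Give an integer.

3

Eccentricity of each node (its greatest distance to any other): 0:2, 1:3, 2:2, 3:2, 4:2, 5:2, 6:2, 7:3.
The maximum eccentricity is 3, realized for instance by the pair 1–7 via 1 – 0 – 2 – 7. So the diameter is 3.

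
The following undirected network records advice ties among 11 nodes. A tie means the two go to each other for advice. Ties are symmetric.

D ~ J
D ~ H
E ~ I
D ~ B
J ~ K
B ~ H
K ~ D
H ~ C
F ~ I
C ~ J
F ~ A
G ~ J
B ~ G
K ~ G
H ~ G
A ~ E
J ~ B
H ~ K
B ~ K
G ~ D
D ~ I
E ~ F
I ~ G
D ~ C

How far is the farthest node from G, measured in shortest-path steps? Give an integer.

Distances from G: A:3, B:1, C:2, D:1, E:2, F:2, H:1, I:1, J:1, K:1.
The largest is 3 (to A), so the eccentricity of G is 3.

3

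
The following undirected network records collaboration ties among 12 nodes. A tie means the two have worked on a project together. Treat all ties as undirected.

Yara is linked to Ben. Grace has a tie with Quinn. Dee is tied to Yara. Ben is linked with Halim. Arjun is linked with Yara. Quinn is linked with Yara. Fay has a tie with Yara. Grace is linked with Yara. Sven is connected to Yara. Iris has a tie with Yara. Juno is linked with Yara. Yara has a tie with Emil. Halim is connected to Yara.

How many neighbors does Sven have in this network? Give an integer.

1

Sven is directly tied to Yara. That is 1 neighbor, so the degree of Sven is 1.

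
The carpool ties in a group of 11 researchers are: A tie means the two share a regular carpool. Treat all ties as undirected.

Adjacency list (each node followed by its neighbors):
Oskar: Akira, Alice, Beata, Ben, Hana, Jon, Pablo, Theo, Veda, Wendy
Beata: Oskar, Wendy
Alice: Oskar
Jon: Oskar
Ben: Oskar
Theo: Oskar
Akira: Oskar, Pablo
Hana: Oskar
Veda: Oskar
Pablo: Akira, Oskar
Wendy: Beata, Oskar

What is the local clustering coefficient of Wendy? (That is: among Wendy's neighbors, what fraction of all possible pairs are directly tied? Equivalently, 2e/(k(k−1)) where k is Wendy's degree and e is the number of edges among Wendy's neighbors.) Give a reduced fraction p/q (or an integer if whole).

Wendy's neighbors: Beata and Oskar (k = 2).
Possible neighbor pairs: C(2,2) = 1. Edges among them: Beata–Oskar → e = 1.
Clustering(Wendy) = 1/1.

1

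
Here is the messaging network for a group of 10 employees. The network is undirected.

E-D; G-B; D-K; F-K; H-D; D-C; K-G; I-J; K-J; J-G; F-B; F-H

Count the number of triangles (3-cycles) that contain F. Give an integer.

0

F's neighbors are B, H, and K, but none of them are tied to each other, so no triangle contains F.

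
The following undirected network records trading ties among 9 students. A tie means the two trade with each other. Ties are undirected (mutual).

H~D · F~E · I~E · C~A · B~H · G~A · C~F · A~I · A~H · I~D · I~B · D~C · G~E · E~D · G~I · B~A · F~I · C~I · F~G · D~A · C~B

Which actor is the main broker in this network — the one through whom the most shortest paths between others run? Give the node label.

I

Unnormalized betweenness of each node: A:83/24, B:11/12, C:43/24, D:65/24, E:19/24, F:2/3, G:19/24, H:1/4, I:37/8.
I has the largest value, 37/8, making it the main broker — the node through which the most shortest paths run.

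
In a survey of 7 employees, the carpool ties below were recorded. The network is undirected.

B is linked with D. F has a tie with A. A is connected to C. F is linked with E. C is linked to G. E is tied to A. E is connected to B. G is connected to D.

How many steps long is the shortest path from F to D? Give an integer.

3

One shortest route is F – E – B – D, which uses 3 edges, and at distance 2 from F we only reach {B, C}, which does not include D. So d(F,D) = 3.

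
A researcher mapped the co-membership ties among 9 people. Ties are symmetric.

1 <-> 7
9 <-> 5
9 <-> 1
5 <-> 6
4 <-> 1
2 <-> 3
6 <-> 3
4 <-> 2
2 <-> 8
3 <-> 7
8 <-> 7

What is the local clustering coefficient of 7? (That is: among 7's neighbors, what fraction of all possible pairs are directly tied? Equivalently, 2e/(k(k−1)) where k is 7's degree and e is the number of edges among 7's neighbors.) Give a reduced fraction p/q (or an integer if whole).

0

7's neighbors: 1, 3, and 8 (k = 3).
Possible neighbor pairs: C(3,2) = 3. Edges among them: none → e = 0.
Clustering(7) = 0/3 = 0.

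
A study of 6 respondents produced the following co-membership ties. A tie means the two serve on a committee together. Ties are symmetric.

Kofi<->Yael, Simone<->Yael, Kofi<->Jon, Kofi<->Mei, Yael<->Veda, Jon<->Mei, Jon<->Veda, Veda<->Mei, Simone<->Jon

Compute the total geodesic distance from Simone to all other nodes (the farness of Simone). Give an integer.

8

Distances from Simone: Jon:1, Kofi:2, Mei:2, Veda:2, Yael:1.
Sum = 1 + 2 + 2 + 2 + 1 = 8.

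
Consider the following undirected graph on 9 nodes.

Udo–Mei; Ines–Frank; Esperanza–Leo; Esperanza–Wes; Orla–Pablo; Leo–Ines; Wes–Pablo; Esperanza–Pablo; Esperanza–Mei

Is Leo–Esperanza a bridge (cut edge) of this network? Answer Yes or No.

Yes

Without the Leo–Esperanza edge there is no alternate route between Leo and Esperanza, so the network disconnects. It is a bridge.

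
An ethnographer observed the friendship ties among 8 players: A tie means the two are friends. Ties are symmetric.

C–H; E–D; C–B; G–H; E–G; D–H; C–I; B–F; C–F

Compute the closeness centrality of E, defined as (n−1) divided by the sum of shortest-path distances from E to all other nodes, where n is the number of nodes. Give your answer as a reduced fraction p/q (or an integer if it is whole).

7/19

Distances from E: B:4, C:3, D:1, F:4, G:1, H:2, I:4. Sum = 19.
n = 8, so closeness = 7/19.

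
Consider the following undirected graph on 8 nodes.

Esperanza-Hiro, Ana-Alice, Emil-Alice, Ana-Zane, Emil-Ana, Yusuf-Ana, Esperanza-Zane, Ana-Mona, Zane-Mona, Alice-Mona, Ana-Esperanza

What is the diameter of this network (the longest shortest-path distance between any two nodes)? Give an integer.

3

Eccentricity of each node (its greatest distance to any other): Alice:3, Ana:2, Emil:3, Esperanza:2, Hiro:3, Mona:3, Yusuf:3, Zane:2.
The maximum eccentricity is 3, realized for instance by the pair Yusuf–Hiro via Yusuf – Ana – Esperanza – Hiro. So the diameter is 3.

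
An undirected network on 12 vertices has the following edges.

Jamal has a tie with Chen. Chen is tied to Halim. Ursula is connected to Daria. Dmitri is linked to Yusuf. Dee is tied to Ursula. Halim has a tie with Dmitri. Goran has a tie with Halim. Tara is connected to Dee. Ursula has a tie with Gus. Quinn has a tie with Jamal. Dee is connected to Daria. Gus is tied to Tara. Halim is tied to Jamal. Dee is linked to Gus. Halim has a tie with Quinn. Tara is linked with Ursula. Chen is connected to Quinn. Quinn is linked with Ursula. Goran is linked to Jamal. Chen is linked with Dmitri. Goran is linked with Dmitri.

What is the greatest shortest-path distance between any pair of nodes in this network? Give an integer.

Eccentricity of each node (its greatest distance to any other): Chen:3, Daria:5, Dee:5, Dmitri:4, Goran:4, Gus:5, Halim:3, Jamal:3, Quinn:3, Tara:5, Ursula:4, Yusuf:5.
The maximum eccentricity is 5, realized for instance by the pair Yusuf–Tara via Yusuf – Dmitri – Chen – Quinn – Ursula – Tara. So the diameter is 5.

5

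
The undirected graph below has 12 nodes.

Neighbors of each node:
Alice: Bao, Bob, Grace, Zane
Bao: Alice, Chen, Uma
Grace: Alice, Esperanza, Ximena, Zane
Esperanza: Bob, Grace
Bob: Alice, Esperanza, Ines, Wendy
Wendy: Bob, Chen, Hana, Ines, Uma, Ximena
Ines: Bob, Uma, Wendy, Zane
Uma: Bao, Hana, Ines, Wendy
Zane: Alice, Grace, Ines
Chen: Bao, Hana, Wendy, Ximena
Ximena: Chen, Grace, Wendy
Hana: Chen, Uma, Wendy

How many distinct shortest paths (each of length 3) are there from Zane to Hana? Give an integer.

2

The shortest distance is 3. The length-3 paths are: Zane–Ines–Wendy–Hana; Zane–Ines–Uma–Hana.
That gives 2 distinct shortest paths.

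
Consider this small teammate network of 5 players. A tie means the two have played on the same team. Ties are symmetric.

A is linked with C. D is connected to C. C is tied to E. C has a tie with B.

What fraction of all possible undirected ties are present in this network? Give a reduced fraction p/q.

There are 4 edges and 5 nodes, so the maximum possible is C(5,2) = 10.
Density = 4/10 = 2/5.

2/5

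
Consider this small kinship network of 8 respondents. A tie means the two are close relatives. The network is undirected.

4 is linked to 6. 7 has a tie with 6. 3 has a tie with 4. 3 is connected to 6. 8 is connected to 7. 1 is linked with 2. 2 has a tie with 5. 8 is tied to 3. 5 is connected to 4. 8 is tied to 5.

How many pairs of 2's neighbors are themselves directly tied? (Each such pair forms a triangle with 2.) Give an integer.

2's neighbors are 1 and 5, but none of them are tied to each other, so no triangle contains 2.

0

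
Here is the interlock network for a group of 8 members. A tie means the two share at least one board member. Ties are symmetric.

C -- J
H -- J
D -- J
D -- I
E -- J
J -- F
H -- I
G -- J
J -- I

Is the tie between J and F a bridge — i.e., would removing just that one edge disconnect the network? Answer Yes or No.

Yes

Without the J–F edge there is no alternate route between J and F, so the network disconnects. It is a bridge.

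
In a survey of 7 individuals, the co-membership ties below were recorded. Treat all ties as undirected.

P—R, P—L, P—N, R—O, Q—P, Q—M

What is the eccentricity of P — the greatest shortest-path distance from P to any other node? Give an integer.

2

Distances from P: L:1, M:2, N:1, O:2, Q:1, R:1.
The largest is 2 (to O and M), so the eccentricity of P is 2.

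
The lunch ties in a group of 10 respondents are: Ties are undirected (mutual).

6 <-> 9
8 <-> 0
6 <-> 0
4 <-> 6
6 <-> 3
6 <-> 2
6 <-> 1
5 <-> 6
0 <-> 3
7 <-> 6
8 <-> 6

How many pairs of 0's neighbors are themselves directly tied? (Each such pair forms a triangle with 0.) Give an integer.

0's neighbors: 3, 6, and 8.
Neighbor pairs that are themselves tied: 0–3–6; 0–6–8. Each forms one triangle with 0, for 2 in total.

2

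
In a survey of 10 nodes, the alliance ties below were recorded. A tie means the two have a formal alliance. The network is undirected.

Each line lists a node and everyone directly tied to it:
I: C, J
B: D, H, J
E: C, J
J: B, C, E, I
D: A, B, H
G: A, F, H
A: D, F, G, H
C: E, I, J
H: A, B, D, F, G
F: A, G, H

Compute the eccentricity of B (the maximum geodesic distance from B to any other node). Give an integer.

Distances from B: A:2, C:2, D:1, E:2, F:2, G:2, H:1, I:2, J:1.
The largest is 2 (to A, F, G, E, I, and C), so the eccentricity of B is 2.

2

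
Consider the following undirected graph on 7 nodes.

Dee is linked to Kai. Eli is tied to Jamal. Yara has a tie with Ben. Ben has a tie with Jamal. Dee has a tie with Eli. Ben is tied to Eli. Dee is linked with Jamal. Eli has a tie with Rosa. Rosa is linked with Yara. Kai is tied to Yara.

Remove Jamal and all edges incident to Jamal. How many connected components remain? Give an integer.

1

Jamal's neighbors (Ben, Dee, and Eli) remain reachable from one another through other ties, so the rest of the network stays in one piece.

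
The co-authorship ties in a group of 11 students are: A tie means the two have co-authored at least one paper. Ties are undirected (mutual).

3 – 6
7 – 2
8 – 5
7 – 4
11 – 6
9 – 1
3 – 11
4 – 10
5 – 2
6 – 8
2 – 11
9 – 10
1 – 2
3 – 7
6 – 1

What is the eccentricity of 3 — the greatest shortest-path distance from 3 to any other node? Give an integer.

3

Distances from 3: 1:2, 2:2, 4:2, 5:3, 6:1, 7:1, 8:2, 9:3, 10:3, 11:1.
The largest is 3 (to 10, 5, and 9), so the eccentricity of 3 is 3.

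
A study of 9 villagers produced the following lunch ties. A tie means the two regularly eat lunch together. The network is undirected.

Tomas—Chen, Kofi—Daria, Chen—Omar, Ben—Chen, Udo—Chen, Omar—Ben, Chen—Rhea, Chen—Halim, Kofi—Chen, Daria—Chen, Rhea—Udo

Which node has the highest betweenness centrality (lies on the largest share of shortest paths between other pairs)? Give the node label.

Unnormalized betweenness of each node: Ben:0, Chen:25, Daria:0, Halim:0, Kofi:0, Omar:0, Rhea:0, Tomas:0, Udo:0.
Chen has the largest value, 25, making it the main broker — the node through which the most shortest paths run.

Chen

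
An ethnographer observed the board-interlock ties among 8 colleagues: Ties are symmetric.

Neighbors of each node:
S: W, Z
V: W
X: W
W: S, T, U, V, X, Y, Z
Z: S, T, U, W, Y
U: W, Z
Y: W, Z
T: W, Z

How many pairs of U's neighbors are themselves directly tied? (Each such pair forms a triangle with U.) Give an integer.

U's neighbors: W and Z.
Neighbor pairs that are themselves tied: U–W–Z. Each forms one triangle with U, for 1 in total.

1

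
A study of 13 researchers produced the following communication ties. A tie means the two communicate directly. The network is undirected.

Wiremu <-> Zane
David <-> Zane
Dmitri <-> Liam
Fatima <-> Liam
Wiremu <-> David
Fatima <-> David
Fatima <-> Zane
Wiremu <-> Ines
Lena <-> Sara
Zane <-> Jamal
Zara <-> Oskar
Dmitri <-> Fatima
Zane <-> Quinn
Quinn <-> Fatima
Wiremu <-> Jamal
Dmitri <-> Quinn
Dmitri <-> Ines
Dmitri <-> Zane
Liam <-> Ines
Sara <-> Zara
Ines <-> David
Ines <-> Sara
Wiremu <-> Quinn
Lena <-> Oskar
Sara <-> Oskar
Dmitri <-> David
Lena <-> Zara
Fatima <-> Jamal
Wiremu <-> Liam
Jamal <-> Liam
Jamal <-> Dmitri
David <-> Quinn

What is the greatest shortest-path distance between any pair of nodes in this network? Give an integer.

4

Eccentricity of each node (its greatest distance to any other): David:3, Dmitri:3, Fatima:4, Ines:2, Jamal:4, Lena:4, Liam:3, Oskar:4, Quinn:4, Sara:3, Wiremu:3, Zane:4, Zara:4.
The maximum eccentricity is 4, realized for instance by the pair Quinn–Zara via Quinn – Dmitri – Ines – Sara – Zara. So the diameter is 4.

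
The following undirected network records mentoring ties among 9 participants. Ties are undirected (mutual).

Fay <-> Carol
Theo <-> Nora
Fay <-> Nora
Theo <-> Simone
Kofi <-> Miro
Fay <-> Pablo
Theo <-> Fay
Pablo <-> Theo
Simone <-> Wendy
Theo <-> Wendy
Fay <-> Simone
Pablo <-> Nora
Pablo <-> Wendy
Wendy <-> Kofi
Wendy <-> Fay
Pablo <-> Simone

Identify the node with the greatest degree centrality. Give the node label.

Fay

Degrees — Carol:1, Fay:6, Kofi:2, Miro:1, Nora:3, Pablo:5, Simone:4, Theo:5, Wendy:5.
The maximum is 6, attained only by Fay.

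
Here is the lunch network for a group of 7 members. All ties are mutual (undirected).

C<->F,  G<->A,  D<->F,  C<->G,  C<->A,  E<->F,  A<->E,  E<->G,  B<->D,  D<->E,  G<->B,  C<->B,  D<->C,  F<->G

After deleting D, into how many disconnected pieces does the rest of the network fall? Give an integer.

D's neighbors (B, C, E, and F) remain reachable from one another through other ties, so the rest of the network stays in one piece.

1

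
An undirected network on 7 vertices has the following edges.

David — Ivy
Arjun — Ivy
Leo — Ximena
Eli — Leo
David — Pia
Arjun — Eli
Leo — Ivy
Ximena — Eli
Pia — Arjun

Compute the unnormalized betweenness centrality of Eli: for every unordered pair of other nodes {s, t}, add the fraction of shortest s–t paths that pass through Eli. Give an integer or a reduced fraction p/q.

Pairs whose geodesics pass through Eli — Ximena–Pia: 1; Ximena–Arjun: 1; Leo–Pia: 1/3; Leo–Arjun: 1/2.
All other pairs contribute 0.
Summing the contributions gives betweenness(Eli) = 17/6.

17/6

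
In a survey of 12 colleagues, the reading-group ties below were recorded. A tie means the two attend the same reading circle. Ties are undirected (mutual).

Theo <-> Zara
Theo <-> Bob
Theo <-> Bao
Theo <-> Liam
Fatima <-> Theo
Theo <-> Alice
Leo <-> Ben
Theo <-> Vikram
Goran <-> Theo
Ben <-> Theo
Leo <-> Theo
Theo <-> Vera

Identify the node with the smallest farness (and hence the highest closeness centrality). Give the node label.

Theo

Farness (sum of distances to all others) for each node — Alice:21, Bao:21, Ben:20, Bob:21, Fatima:21, Goran:21, Leo:20, Liam:21, Theo:11, Vera:21, Vikram:21, Zara:21.
The smallest farness is 11, for Theo, so Theo has the highest closeness.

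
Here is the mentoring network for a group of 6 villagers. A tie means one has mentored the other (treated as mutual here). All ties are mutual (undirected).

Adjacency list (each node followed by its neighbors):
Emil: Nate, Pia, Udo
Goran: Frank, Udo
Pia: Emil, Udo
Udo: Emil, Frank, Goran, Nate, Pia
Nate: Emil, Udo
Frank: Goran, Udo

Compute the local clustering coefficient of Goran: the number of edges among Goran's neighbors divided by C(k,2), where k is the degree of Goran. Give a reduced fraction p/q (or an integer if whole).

1

Goran's neighbors: Frank and Udo (k = 2).
Possible neighbor pairs: C(2,2) = 1. Edges among them: Frank–Udo → e = 1.
Clustering(Goran) = 1/1.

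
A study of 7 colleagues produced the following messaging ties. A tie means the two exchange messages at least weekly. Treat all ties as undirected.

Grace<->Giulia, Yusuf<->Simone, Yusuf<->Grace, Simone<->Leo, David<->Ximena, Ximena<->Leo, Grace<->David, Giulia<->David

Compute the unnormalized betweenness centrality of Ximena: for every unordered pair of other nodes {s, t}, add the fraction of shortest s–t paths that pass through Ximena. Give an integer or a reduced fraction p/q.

3

Pairs whose geodesics pass through Ximena — Simone–David: 1/2; Leo–David: 1; Leo–Giulia: 1; Leo–Grace: 1/2.
All other pairs contribute 0.
Summing the contributions gives betweenness(Ximena) = 3.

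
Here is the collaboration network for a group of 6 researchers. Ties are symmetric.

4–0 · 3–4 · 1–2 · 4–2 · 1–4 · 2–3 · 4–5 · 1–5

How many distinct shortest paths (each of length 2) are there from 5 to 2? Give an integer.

2

The shortest distance is 2. The length-2 paths are: 5–4–2; 5–1–2.
That gives 2 distinct shortest paths.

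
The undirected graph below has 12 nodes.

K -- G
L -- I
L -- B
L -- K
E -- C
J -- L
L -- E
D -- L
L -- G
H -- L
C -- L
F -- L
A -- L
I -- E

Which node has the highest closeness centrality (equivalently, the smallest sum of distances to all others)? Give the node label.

Farness (sum of distances to all others) for each node — A:21, B:21, C:20, D:21, E:19, F:21, G:20, H:21, I:20, J:21, K:20, L:11.
The smallest farness is 11, for L, so L has the highest closeness.

L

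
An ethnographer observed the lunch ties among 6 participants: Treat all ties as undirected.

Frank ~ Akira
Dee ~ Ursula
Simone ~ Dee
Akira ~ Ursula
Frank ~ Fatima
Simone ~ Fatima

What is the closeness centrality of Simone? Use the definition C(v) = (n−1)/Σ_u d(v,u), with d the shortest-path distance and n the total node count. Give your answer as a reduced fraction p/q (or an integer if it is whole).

Distances from Simone: Akira:3, Dee:1, Fatima:1, Frank:2, Ursula:2. Sum = 9.
n = 6, so closeness = 5/9.

5/9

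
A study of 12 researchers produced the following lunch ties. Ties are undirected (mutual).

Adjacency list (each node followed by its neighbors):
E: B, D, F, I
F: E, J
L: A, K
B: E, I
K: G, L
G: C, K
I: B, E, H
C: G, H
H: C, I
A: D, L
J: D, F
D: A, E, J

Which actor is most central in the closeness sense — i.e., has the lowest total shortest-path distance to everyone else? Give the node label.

Farness (sum of distances to all others) for each node — A:28, B:30, C:32, D:25, E:24, F:32, G:34, H:29, I:26, J:33, K:34, L:31.
The smallest farness is 24, for E, so E has the highest closeness.

E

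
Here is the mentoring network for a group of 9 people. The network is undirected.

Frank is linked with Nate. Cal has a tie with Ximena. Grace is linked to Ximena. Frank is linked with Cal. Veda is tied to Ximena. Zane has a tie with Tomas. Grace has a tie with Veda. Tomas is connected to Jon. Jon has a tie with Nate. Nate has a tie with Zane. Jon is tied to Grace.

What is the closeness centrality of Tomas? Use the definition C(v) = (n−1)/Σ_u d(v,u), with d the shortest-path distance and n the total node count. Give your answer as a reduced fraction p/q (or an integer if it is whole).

Distances from Tomas: Cal:4, Frank:3, Grace:2, Jon:1, Nate:2, Veda:3, Ximena:3, Zane:1. Sum = 19.
n = 9, so closeness = 8/19.

8/19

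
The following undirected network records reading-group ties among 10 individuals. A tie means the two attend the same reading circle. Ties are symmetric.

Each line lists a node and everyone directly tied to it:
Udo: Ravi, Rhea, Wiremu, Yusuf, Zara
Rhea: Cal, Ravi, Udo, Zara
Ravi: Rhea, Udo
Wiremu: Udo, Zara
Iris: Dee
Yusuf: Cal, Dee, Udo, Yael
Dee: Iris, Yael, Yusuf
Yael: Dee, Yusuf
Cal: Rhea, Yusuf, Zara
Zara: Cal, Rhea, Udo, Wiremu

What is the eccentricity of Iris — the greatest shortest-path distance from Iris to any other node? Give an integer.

Distances from Iris: Cal:3, Dee:1, Ravi:4, Rhea:4, Udo:3, Wiremu:4, Yael:2, Yusuf:2, Zara:4.
The largest is 4 (to Rhea, Ravi, Zara, and Wiremu), so the eccentricity of Iris is 4.

4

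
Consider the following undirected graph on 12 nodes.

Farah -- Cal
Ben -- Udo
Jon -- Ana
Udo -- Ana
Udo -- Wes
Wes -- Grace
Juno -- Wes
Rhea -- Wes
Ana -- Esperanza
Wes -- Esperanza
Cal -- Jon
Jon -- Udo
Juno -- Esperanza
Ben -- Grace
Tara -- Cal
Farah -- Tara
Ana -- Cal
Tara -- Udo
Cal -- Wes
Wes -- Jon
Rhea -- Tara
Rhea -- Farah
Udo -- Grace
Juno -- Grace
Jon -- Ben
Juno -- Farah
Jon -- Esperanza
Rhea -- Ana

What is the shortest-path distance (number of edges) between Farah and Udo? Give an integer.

One shortest route is Farah – Tara – Udo, which uses 2 edges, and Farah and Udo are not directly tied, so nothing shorter exists. So d(Farah,Udo) = 2.

2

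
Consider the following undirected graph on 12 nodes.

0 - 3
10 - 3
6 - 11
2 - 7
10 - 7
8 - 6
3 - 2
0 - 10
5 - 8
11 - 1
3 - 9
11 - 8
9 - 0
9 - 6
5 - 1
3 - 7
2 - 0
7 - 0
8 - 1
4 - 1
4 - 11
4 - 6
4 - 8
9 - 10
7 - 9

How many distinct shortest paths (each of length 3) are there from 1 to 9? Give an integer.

The shortest distance is 3. The length-3 paths are: 1–4–6–9; 1–8–6–9; 1–11–6–9.
That gives 3 distinct shortest paths.

3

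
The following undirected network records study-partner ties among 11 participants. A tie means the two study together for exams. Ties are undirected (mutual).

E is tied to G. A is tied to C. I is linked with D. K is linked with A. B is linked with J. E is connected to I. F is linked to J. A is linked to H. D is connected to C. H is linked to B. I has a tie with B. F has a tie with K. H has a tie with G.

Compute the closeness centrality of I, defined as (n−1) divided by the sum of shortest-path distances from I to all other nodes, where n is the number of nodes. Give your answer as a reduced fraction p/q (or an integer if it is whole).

10/21

Distances from I: A:3, B:1, C:2, D:1, E:1, F:3, G:2, H:2, J:2, K:4. Sum = 21.
n = 11, so closeness = 10/21.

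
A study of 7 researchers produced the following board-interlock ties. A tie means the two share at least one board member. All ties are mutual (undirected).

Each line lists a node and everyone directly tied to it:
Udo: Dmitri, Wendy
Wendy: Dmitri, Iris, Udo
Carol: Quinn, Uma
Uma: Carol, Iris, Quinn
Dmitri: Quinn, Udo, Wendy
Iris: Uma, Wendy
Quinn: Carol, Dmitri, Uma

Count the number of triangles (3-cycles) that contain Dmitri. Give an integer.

1

Dmitri's neighbors: Quinn, Udo, and Wendy.
Neighbor pairs that are themselves tied: Dmitri–Udo–Wendy. Each forms one triangle with Dmitri, for 1 in total.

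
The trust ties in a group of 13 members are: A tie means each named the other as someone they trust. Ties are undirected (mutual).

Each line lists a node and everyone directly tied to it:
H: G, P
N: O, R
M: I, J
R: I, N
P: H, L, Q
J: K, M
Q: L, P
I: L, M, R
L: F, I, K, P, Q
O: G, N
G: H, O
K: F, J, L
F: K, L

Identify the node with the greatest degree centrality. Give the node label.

Degrees — F:2, G:2, H:2, I:3, J:2, K:3, L:5, M:2, N:2, O:2, P:3, Q:2, R:2.
The maximum is 5, attained only by L.

L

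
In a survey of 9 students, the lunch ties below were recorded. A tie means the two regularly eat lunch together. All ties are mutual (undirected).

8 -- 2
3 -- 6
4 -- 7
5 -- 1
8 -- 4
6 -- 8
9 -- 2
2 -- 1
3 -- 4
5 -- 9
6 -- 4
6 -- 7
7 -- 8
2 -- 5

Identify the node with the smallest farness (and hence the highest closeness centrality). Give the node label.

Farness (sum of distances to all others) for each node — 1:19, 2:13, 3:21, 4:15, 5:18, 6:15, 7:16, 8:12, 9:19.
The smallest farness is 12, for 8, so 8 has the highest closeness.

8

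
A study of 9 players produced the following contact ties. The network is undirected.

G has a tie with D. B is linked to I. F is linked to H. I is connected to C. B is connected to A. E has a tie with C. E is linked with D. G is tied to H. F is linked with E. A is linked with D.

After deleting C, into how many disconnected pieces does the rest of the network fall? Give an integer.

C's neighbors (E and I) remain reachable from one another through other ties, so the rest of the network stays in one piece.

1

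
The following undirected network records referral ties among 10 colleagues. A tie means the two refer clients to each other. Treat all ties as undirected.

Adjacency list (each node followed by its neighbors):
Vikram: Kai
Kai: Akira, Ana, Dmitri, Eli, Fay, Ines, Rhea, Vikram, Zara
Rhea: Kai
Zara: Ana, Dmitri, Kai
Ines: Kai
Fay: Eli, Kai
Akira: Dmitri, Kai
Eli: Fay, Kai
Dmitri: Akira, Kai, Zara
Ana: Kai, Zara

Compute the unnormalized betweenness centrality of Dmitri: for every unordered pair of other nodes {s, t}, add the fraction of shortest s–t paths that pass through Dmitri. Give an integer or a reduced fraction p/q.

1/2

Pairs whose geodesics pass through Dmitri — Zara–Akira: 1/2.
All other pairs contribute 0.
Summing the contributions gives betweenness(Dmitri) = 1/2.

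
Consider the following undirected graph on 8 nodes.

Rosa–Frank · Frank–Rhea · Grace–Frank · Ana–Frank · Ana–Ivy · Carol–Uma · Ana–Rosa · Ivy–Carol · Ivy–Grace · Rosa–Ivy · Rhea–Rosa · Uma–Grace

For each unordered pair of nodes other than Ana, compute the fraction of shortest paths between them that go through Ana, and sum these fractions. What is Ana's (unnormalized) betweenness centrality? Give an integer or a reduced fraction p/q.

7/12

Pairs whose geodesics pass through Ana — Frank–Ivy: 1/3; Frank–Carol: 1/4.
All other pairs contribute 0.
Summing the contributions gives betweenness(Ana) = 7/12.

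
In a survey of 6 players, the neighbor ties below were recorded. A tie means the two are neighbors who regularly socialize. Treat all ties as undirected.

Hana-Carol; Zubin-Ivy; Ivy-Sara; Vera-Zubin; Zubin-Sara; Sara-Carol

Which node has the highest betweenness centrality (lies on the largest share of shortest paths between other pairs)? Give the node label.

Sara

Unnormalized betweenness of each node: Carol:4, Hana:0, Ivy:0, Sara:6, Vera:0, Zubin:4.
Sara has the largest value, 6, making it the main broker — the node through which the most shortest paths run.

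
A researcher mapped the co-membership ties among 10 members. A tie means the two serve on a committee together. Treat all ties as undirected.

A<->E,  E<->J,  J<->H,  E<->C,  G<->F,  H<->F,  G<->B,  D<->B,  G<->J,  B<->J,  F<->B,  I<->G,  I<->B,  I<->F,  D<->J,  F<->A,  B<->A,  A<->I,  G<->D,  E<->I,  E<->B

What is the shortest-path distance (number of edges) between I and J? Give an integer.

2

One shortest route is I – G – J, which uses 2 edges, and I and J are not directly tied, so nothing shorter exists. So d(I,J) = 2.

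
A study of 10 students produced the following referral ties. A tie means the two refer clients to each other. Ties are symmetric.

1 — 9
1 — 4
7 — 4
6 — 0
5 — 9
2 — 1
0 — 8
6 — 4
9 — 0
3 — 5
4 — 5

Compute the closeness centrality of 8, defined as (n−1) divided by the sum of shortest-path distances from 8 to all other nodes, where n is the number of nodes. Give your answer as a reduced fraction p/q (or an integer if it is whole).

9/26

Distances from 8: 0:1, 1:3, 2:4, 3:4, 4:3, 5:3, 6:2, 7:4, 9:2. Sum = 26.
n = 10, so closeness = 9/26.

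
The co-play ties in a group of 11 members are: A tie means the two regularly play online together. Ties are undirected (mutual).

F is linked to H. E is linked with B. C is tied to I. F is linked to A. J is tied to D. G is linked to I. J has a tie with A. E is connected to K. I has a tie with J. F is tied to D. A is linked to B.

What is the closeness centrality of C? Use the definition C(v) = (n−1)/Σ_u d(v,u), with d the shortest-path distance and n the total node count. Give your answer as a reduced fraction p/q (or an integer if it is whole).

Distances from C: A:3, B:4, D:3, E:5, F:4, G:2, H:5, I:1, J:2, K:6. Sum = 35.
n = 11, so closeness = 10/35 = 2/7.

2/7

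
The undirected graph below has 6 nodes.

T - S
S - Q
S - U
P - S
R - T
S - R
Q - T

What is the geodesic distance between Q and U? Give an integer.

One shortest route is Q – S – U, which uses 2 edges, and Q and U are not directly tied, so nothing shorter exists. So d(Q,U) = 2.

2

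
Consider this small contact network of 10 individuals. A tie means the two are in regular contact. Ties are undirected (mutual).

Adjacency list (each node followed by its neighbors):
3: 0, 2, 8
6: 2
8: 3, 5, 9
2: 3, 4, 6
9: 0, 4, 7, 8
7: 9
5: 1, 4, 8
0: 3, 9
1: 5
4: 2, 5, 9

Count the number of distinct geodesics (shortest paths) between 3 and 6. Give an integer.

The shortest distance is 2, and the only length-2 path is 3–2–6. So there is exactly 1 shortest path.

1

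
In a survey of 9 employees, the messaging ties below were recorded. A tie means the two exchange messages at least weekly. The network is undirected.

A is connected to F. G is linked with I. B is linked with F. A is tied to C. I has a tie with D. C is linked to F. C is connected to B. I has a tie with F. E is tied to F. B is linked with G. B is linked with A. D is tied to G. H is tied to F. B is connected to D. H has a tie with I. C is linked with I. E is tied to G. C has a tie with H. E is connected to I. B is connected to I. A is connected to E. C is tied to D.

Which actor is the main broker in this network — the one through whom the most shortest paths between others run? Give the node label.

I

Unnormalized betweenness of each node: A:7/12, B:9/4, C:29/12, D:1/3, E:13/12, F:13/6, G:3/4, H:0, I:53/12.
I has the largest value, 53/12, making it the main broker — the node through which the most shortest paths run.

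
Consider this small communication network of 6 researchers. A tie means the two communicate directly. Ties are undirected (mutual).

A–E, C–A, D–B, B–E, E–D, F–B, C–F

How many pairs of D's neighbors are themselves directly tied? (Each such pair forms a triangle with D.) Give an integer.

D's neighbors: B and E.
Neighbor pairs that are themselves tied: D–B–E. Each forms one triangle with D, for 1 in total.

1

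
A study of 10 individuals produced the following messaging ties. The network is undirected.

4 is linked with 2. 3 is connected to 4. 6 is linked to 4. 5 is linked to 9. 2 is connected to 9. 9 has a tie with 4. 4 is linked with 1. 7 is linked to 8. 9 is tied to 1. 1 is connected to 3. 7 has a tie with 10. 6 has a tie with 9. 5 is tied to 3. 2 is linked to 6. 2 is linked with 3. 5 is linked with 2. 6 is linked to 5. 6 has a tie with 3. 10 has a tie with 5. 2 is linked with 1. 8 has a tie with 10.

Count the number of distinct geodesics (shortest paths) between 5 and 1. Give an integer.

3

The shortest distance is 2. The length-2 paths are: 5–9–1; 5–3–1; 5–2–1.
That gives 3 distinct shortest paths.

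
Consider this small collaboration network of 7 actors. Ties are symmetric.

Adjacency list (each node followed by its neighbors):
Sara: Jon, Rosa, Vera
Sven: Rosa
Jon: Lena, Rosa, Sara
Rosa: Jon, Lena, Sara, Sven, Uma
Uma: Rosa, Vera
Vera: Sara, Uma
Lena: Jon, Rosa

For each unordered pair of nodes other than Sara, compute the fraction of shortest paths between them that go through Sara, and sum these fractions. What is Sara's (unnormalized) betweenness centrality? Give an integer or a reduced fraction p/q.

8/3

Pairs whose geodesics pass through Sara — Vera–Lena: 2/3; Vera–Sven: 1/2; Vera–Jon: 1; Vera–Rosa: 1/2.
All other pairs contribute 0.
Summing the contributions gives betweenness(Sara) = 8/3.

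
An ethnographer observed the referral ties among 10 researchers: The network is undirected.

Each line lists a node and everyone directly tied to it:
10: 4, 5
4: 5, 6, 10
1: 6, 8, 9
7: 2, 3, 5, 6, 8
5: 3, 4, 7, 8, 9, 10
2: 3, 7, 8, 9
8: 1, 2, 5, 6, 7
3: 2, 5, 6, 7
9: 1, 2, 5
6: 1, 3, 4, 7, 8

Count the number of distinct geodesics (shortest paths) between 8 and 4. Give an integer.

2

The shortest distance is 2. The length-2 paths are: 8–5–4; 8–6–4.
That gives 2 distinct shortest paths.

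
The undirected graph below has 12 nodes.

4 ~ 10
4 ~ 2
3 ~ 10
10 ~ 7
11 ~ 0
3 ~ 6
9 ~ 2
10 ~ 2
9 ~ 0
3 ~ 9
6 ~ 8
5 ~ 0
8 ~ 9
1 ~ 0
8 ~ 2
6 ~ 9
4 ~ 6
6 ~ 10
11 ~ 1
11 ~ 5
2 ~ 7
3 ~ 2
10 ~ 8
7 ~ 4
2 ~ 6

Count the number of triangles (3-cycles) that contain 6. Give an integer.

6's neighbors: 2, 3, 4, 8, 9, and 10.
Neighbor pairs that are themselves tied: 6–2–3; 6–2–4; 6–2–8; 6–2–9; 6–2–10; 6–3–9; 6–3–10; 6–4–10; 6–8–9; 6–8–10. Each forms one triangle with 6, for 10 in total.

10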